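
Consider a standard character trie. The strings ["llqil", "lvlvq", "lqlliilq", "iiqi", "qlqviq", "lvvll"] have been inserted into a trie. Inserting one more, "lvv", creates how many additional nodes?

0

"lvv" is already a full path in the trie; only an end-marker is added.
No new nodes are needed: 0.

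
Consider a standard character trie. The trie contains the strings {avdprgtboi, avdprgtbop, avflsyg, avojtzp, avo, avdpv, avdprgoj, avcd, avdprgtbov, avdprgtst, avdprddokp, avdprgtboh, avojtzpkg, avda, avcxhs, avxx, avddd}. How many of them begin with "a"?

Traverse to the node for "a", then collect every word in that subtree.
Matches: "avcd", "avcxhs", "avda", "avddd", "avdprddokp", "avdprgoj", "avdprgtboh", "avdprgtboi", "avdprgtbop", "avdprgtbov", "avdprgtst", "avdpv", "avflsyg", "avo", "avojtzp", "avojtzpkg", "avxx"
Count: 17

17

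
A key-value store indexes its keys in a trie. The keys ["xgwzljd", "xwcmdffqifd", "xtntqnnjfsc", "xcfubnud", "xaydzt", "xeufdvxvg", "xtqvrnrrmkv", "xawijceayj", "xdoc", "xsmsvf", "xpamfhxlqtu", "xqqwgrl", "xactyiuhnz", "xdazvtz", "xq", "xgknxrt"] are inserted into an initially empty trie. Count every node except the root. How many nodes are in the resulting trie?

Count nodes per top-level branch (shared prefixes stored once):
  'x'-branch (xactyiuhnz, xawijceayj, xaydzt, xcfubnud, xdazvtz, xdoc, xeufdvxvg, xgknxrt, xgwzljd, xpamfhxlqtu, xq, xqqwgrl, xsmsvf, xtntqnnjfsc, xtqvrnrrmkv, xwcmdffqifd): 106 nodes
Sum: 106

106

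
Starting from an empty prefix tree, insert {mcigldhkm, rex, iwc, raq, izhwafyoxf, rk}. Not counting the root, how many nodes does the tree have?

27

Insert word by word; a character creates a node only if that edge doesn't already exist:
  "mcigldhkm" → 9 new (m, c, i, g, l, d, h, k, m)
  "rex" → 3 new (r, e, x)
  "iwc" → 3 new (i, w, c)
  "raq" → prefix "r" already present; 2 new (a, q)
  "izhwafyoxf" → prefix "i" already present; 9 new (z, h, w, a, f, y, o, x, f)
  "rk" → prefix "r" already present; 1 new (k)
Total nodes = 9 + 3 + 3 + 2 + 9 + 1 = 27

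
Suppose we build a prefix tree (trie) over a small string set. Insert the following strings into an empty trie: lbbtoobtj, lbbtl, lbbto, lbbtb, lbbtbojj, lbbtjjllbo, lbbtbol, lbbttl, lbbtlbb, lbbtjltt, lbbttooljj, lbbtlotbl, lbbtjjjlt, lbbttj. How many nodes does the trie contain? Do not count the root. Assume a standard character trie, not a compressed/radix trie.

Insert word by word; a character creates a node only if that edge doesn't already exist:
  "lbbtoobtj" → 9 new (l, b, b, t, o, o, b, t, j)
  "lbbtl" → prefix "lbbt" already present; 1 new (l)
  "lbbto" → prefix "lbbto" already present; 0 new (none)
  "lbbtb" → prefix "lbbt" already present; 1 new (b)
  "lbbtbojj" → prefix "lbbtb" already present; 3 new (o, j, j)
  "lbbtjjllbo" → prefix "lbbt" already present; 6 new (j, j, l, l, b, o)
  "lbbtbol" → prefix "lbbtbo" already present; 1 new (l)
  "lbbttl" → prefix "lbbt" already present; 2 new (t, l)
  "lbbtlbb" → prefix "lbbtl" already present; 2 new (b, b)
  "lbbtjltt" → prefix "lbbtj" already present; 3 new (l, t, t)
  "lbbttooljj" → prefix "lbbtt" already present; 5 new (o, o, l, j, j)
  "lbbtlotbl" → prefix "lbbtl" already present; 4 new (o, t, b, l)
  "lbbtjjjlt" → prefix "lbbtjj" already present; 3 new (j, l, t)
  "lbbttj" → prefix "lbbtt" already present; 1 new (j)
Total nodes = 9 + 1 + 0 + 1 + 3 + 6 + 1 + 2 + 2 + 3 + 5 + 4 + 3 + 1 = 41

41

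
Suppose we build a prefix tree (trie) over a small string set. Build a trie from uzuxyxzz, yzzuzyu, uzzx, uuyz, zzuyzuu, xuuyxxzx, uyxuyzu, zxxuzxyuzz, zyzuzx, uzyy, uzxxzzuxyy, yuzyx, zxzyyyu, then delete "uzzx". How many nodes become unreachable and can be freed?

2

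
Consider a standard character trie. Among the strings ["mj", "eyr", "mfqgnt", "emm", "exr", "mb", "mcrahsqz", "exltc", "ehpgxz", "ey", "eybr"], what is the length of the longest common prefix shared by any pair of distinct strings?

The deepest shared node is where two words last agree before diverging.
"exltc" and "exr" agree on "ex" (2 characters) before diverging; nothing deeper is shared.
Longest shared-prefix length: 2

2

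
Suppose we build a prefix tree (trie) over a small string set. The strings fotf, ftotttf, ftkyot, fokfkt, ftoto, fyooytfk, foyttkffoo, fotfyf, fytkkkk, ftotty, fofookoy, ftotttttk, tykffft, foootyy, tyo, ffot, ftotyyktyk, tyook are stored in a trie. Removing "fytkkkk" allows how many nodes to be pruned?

A node on "fytkkkk"'s path can go only if nothing else ends at it or branches off below it.
The suffix "tkkkk" (5 nodes) is used only by "fytkkkk"; the node for "fy" still has the child "o", so pruning stops there.
Nodes removed: 5

5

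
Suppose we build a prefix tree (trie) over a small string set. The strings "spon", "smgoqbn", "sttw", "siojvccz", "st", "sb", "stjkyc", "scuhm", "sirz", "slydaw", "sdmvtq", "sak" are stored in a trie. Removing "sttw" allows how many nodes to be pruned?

2

A node on "sttw"'s path can go only if nothing else ends at it or branches off below it.
The suffix "tw" (2 nodes) is used only by "sttw"; the node for "st" still has the child "j", so pruning stops there.
Nodes removed: 2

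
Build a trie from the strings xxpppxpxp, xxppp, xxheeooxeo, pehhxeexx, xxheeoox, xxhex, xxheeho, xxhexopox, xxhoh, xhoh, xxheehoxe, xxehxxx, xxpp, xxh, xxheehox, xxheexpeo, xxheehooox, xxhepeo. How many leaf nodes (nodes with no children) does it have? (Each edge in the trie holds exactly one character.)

A leaf is a node with no children — equivalently, the end of a word that is not a proper prefix of any other stored word.
Those words: "pehhxeexx", "xhoh", "xxehxxx", "xxheehooox", "xxheehoxe", "xxheeooxeo", "xxheexpeo", "xxhepeo", "xxhexopox", "xxhoh", "xxpppxpxp"
Leaf count: 11

11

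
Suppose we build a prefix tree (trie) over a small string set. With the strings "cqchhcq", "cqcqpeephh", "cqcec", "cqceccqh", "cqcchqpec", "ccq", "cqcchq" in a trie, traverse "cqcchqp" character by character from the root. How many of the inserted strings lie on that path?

1

Check each prefix of "cqcchqp" against the stored set — each match is an end-marker on the path.
Prefixes of the query that are stored words: "cqcchq"
Count: 1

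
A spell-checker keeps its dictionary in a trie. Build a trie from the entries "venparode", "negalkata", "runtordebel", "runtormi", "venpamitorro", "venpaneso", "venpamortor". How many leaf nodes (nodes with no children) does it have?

7

Leaves are exactly the stored words that no other stored word extends.
Those words: "negalkata", "runtordebel", "runtormi", "venpamitorro", "venpamortor", "venpaneso", "venparode"
Leaf count: 7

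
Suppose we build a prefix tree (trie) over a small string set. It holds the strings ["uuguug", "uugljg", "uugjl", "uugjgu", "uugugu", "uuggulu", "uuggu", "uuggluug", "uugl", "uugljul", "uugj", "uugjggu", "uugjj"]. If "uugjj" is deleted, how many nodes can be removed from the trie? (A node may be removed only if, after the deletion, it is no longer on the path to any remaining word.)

1

A node on "uugjj"'s path can go only if nothing else ends at it or branches off below it.
The suffix "j" (1 node) is used only by "uugjj"; the node for "uugj" still has the child "l", so pruning stops there.
Nodes removed: 1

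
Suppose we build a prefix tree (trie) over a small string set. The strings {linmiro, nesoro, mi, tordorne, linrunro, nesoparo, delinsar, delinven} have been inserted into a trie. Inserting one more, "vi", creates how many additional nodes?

2

Nothing in the trie begins with "v"; the whole of "vi" is new.
2 − 0 = 2 new nodes.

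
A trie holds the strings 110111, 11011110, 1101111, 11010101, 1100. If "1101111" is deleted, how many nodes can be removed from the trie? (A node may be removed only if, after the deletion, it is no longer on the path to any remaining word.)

0

After clearing the end-marker at "1101111", prune upward until reaching a node still needed by another word.
Every node on "1101111" is still needed (e.g. by "11011110"), so nothing is freed.
Nodes removed: 0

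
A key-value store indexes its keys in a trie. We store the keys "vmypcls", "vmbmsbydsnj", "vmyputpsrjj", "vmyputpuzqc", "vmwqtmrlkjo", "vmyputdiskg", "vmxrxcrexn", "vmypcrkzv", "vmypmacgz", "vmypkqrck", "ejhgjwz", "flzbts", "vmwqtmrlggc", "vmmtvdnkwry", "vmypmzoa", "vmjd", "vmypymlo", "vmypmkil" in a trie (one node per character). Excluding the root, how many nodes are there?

100

Count nodes per top-level branch (shared prefixes stored once):
  'e'-branch (ejhgjwz): 7 nodes
  'f'-branch (flzbts): 6 nodes
  'v'-branch (vmbmsbydsnj, vmjd, vmmtvdnkwry, vmwqtmrlggc, vmwqtmrlkjo, vmxrxcrexn, vmypcls, vmypcrkzv, vmypkqrck, vmypmacgz, vmypmkil, vmypmzoa, vmyputdiskg, vmyputpsrjj, vmyputpuzqc, vmypymlo): 87 nodes
Sum: 100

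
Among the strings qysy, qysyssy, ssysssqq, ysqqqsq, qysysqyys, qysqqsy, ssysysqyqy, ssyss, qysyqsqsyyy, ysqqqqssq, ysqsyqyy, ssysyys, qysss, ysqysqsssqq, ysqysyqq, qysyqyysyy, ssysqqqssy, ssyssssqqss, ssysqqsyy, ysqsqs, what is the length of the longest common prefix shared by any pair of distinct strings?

6

Equivalently: take the maximum, over all pairs, of their longest common prefix length.
e.g. "ssysqqqssy" and "ssysqqsyy" share the prefix "ssysqq" of length 6; no pair shares a longer one.
Longest shared-prefix length: 6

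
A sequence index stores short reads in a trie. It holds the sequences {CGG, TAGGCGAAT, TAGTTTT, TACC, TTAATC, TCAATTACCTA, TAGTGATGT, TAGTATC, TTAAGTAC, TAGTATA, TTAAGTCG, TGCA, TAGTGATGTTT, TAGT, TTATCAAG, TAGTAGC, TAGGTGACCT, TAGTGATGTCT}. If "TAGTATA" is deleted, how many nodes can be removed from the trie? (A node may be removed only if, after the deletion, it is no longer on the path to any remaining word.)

1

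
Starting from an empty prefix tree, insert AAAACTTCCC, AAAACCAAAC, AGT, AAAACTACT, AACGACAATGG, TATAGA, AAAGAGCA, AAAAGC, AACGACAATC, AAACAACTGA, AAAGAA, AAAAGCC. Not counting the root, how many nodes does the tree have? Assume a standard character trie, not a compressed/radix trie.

52

Trace insertions, counting only characters that open a new branch:
  "AAAACTTCCC" → 10 new (A, A, A, A, C, T, T, C, C, C)
  "AAAACCAAAC" → prefix "AAAAC" already present; 5 new (C, A, A, A, C)
  "AGT" → prefix "A" already present; 2 new (G, T)
  "AAAACTACT" → prefix "AAAACT" already present; 3 new (A, C, T)
  "AACGACAATGG" → prefix "AA" already present; 9 new (C, G, A, C, A, A, T, G, G)
  "TATAGA" → 6 new (T, A, T, A, G, A)
  "AAAGAGCA" → prefix "AAA" already present; 5 new (G, A, G, C, A)
  "AAAAGC" → prefix "AAAA" already present; 2 new (G, C)
  "AACGACAATC" → prefix "AACGACAAT" already present; 1 new (C)
  "AAACAACTGA" → prefix "AAA" already present; 7 new (C, A, A, C, T, G, A)
  "AAAGAA" → prefix "AAAGA" already present; 1 new (A)
  "AAAAGCC" → prefix "AAAAGC" already present; 1 new (C)
Total nodes = 10 + 5 + 2 + 3 + 9 + 6 + 5 + 2 + 1 + 7 + 1 + 1 = 52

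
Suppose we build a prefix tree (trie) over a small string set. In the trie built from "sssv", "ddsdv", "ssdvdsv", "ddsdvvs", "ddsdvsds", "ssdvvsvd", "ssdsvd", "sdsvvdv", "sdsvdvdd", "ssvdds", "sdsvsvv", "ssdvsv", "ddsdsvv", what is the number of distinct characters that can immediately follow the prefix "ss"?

Follow the path "ss" to its node, then look at its outgoing edges.
Characters that immediately follow "ss" among the stored strings: {d, s, v}.
That node has 3 child edges.

3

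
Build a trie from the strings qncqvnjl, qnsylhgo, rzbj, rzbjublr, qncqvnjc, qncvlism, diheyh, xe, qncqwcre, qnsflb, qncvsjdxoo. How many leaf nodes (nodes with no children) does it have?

A leaf is a node with no children — equivalently, the end of a word that is not a proper prefix of any other stored word.
Those words: "diheyh", "qncqvnjc", "qncqvnjl", "qncqwcre", "qncvlism", "qncvsjdxoo", "qnsflb", "qnsylhgo", "rzbjublr", "xe"
Leaf count: 10

10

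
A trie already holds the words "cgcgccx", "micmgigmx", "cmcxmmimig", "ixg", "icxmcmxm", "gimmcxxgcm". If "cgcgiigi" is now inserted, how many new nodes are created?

Walking "cgcgiigi" from the root, the first 4 characters ("cgcg") follow existing edges; "i" is the first miss.
New nodes needed: |"cgcgiigi"| − 4 = 8 − 4 = 4.

4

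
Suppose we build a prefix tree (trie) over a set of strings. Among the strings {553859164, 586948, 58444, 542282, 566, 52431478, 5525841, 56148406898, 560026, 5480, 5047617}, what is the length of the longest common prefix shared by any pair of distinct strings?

The deepest shared node is where two words last agree before diverging.
e.g. "542282" and "5480" share the prefix "54" of length 2; no pair shares a longer one.
Longest shared-prefix length: 2

2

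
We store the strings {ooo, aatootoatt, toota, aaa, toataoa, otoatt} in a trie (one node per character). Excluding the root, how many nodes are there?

Count nodes per top-level branch (shared prefixes stored once):
  'a'-branch (aaa, aatootoatt): 11 nodes
  'o'-branch (ooo, otoatt): 8 nodes
  't'-branch (toataoa, toota): 10 nodes
Sum: 29

29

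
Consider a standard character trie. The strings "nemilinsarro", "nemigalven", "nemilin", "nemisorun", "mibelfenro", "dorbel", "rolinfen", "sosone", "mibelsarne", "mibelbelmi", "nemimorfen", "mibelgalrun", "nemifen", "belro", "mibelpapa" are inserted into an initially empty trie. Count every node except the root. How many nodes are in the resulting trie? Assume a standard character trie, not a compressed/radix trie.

Insert word by word; a character creates a node only if that edge doesn't already exist:
  "nemilinsarro" → 12 new (n, e, m, i, l, i, n, s, a, r, r, o)
  "nemigalven" → prefix "nemi" already present; 6 new (g, a, l, v, e, n)
  "nemilin" → prefix "nemilin" already present; 0 new (none)
  "nemisorun" → prefix "nemi" already present; 5 new (s, o, r, u, n)
  "mibelfenro" → 10 new (m, i, b, e, l, f, e, n, r, o)
  "dorbel" → 6 new (d, o, r, b, e, l)
  "rolinfen" → 8 new (r, o, l, i, n, f, e, n)
  "sosone" → 6 new (s, o, s, o, n, e)
  "mibelsarne" → prefix "mibel" already present; 5 new (s, a, r, n, e)
  "mibelbelmi" → prefix "mibel" already present; 5 new (b, e, l, m, i)
  "nemimorfen" → prefix "nemi" already present; 6 new (m, o, r, f, e, n)
  "mibelgalrun" → prefix "mibel" already present; 6 new (g, a, l, r, u, n)
  "nemifen" → prefix "nemi" already present; 3 new (f, e, n)
  "belro" → 5 new (b, e, l, r, o)
  "mibelpapa" → prefix "mibel" already present; 4 new (p, a, p, a)
Total nodes = 12 + 6 + 0 + 5 + 10 + 6 + 8 + 6 + 5 + 5 + 6 + 6 + 3 + 5 + 4 = 87

87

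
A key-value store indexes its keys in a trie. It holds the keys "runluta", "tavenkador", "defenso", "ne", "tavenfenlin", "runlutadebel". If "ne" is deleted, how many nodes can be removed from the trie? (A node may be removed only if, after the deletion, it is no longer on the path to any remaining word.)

After clearing the end-marker at "ne", prune upward until reaching a node still needed by another word.
No other word shares any prefix with "ne", so all 2 of its nodes go.
Nodes removed: 2

2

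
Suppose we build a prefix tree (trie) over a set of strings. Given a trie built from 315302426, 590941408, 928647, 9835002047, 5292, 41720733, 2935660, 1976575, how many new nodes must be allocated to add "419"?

1

"41" is already a path in the trie; the remaining "9" must be added.
So 3 − 2 = 1 new nodes.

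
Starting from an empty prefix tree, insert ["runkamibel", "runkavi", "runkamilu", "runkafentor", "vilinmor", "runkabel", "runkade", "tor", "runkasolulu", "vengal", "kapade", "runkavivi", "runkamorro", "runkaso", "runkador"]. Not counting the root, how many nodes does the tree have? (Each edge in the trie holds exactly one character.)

Insert word by word; a character creates a node only if that edge doesn't already exist:
  "runkamibel" → 10 new (r, u, n, k, a, m, i, b, e, l)
  "runkavi" → prefix "runka" already present; 2 new (v, i)
  "runkamilu" → prefix "runkami" already present; 2 new (l, u)
  "runkafentor" → prefix "runka" already present; 6 new (f, e, n, t, o, r)
  "vilinmor" → 8 new (v, i, l, i, n, m, o, r)
  "runkabel" → prefix "runka" already present; 3 new (b, e, l)
  "runkade" → prefix "runka" already present; 2 new (d, e)
  "tor" → 3 new (t, o, r)
  "runkasolulu" → prefix "runka" already present; 6 new (s, o, l, u, l, u)
  "vengal" → prefix "v" already present; 5 new (e, n, g, a, l)
  "kapade" → 6 new (k, a, p, a, d, e)
  "runkavivi" → prefix "runkavi" already present; 2 new (v, i)
  "runkamorro" → prefix "runkam" already present; 4 new (o, r, r, o)
  "runkaso" → prefix "runkaso" already present; 0 new (none)
  "runkador" → prefix "runkad" already present; 2 new (o, r)
Total nodes = 10 + 2 + 2 + 6 + 8 + 3 + 2 + 3 + 6 + 5 + 6 + 2 + 4 + 0 + 2 = 61

61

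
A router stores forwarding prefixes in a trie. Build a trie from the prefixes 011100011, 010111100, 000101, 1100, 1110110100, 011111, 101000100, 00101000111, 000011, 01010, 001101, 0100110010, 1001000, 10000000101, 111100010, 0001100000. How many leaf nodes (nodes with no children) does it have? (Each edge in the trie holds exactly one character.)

Leaves are exactly the stored words that no other stored word extends.
Those words: "000011", "000101", "0001100000", "00101000111", "001101", "0100110010", "01010", "010111100", "011100011", "011111", "10000000101", "1001000", "101000100", "1100", "1110110100", "111100010"
Leaf count: 16

16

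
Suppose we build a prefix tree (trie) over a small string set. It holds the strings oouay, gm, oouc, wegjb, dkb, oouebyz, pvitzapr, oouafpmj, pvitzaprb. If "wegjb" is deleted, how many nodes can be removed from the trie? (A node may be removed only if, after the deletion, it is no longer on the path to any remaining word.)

5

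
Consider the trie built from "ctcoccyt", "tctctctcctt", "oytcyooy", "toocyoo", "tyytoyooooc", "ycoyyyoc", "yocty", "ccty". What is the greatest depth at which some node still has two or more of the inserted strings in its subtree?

1

Look for the deepest trie node that still has at least two words in its subtree.
e.g. "ccty" and "ctcoccyt" share the prefix "c" of length 1; no pair shares a longer one.
Longest shared-prefix length: 1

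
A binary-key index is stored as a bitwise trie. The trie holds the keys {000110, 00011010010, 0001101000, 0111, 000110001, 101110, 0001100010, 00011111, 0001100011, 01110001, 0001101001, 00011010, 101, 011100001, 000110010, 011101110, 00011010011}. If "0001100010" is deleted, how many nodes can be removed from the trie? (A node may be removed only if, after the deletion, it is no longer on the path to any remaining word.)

Walk "0001100010" from the leaf back toward the root, removing each node that no remaining word uses.
The suffix "0" (1 node) is used only by "0001100010"; the node for "000110001" still has the child "1", so pruning stops there.
Nodes removed: 1

1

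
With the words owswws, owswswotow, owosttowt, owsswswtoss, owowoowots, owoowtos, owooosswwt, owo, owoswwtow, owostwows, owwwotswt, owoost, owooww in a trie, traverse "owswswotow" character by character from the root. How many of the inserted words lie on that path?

Traverse "owswswotow" character by character; count nodes along the way that are marked as word ends.
Prefixes of the query that are stored words: "owswswotow"
Count: 1

1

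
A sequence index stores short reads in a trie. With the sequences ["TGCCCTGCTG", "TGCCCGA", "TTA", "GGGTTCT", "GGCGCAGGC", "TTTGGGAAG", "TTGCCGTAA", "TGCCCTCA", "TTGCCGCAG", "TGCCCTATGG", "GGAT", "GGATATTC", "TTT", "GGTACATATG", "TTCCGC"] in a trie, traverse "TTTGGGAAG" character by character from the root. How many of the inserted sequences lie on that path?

Walk "TTTGGGAAG" from the root; an end-of-word marker is hit whenever a stored word is a prefix of "TTTGGGAAG".
Prefixes of the query that are stored words: "TTT", "TTTGGGAAG"
Count: 2

2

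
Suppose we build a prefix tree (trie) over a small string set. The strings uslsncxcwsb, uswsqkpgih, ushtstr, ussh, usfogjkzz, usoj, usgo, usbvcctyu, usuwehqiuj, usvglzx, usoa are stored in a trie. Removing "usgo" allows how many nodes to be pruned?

Walk "usgo" from the leaf back toward the root, removing each node that no remaining word uses.
The suffix "go" (2 nodes) is used only by "usgo"; the node for "us" still has the child "l", so pruning stops there.
Nodes removed: 2

2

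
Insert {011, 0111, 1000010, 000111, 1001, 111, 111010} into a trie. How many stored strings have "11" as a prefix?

Filter for entries beginning with "11":
Words under "11": 111, 111010
Count: 2

2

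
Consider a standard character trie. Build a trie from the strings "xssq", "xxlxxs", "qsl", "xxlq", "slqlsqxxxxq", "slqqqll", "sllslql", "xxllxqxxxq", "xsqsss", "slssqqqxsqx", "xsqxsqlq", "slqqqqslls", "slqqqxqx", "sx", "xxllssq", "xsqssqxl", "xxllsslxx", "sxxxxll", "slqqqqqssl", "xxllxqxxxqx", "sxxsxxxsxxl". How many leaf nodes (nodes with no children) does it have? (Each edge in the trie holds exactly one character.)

19

A leaf is a node with no children — equivalently, the end of a word that is not a proper prefix of any other stored word.
Those words: "qsl", "sllslql", "slqlsqxxxxq", "slqqqll", "slqqqqqssl", "slqqqqslls", "slqqqxqx", "slssqqqxsqx", "sxxsxxxsxxl", "sxxxxll", "xsqssqxl", "xsqsss", "xsqxsqlq", "xssq", "xxllsslxx", "xxllssq", "xxllxqxxxqx", "xxlq", "xxlxxs"
Leaf count: 19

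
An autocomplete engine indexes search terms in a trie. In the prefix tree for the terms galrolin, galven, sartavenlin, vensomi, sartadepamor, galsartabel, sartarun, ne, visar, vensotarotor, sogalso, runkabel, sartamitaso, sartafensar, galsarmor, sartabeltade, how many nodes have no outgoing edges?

16

A leaf is a node with no children — equivalently, the end of a word that is not a proper prefix of any other stored word.
Those words: "galrolin", "galsarmor", "galsartabel", "galven", "ne", "runkabel", "sartabeltade", "sartadepamor", "sartafensar", "sartamitaso", "sartarun", "sartavenlin", "sogalso", "vensomi", "vensotarotor", "visar"
Leaf count: 16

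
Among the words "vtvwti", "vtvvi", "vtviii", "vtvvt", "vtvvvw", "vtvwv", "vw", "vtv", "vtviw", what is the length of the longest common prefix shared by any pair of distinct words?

4

Equivalently: take the maximum, over all pairs, of their longest common prefix length.
"vtviii" and "vtviw" agree on "vtvi" (4 characters) before diverging; nothing deeper is shared.
Longest shared-prefix length: 4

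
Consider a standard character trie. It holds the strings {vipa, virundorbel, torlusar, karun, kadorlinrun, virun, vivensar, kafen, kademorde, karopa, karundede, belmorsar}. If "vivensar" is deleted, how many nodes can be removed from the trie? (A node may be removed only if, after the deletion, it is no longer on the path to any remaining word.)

6

After clearing the end-marker at "vivensar", prune upward until reaching a node still needed by another word.
The suffix "vensar" (6 nodes) is used only by "vivensar"; the node for "vi" still has the child "p", so pruning stops there.
Nodes removed: 6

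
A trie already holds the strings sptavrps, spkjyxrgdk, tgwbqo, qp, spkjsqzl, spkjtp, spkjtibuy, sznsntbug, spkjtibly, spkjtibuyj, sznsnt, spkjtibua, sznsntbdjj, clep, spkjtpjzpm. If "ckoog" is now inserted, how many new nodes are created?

4

"c" is already a path in the trie; the remaining "koog" must be added.
Each of the 4 remaining characters creates one node.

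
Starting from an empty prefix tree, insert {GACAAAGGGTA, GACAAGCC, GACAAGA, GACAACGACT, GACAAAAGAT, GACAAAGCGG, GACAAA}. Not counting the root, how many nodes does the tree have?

27

Trace insertions, counting only characters that open a new branch:
  "GACAAAGGGTA" → 11 new (G, A, C, A, A, A, G, G, G, T, A)
  "GACAAGCC" → prefix "GACAA" already present; 3 new (G, C, C)
  "GACAAGA" → prefix "GACAAG" already present; 1 new (A)
  "GACAACGACT" → prefix "GACAA" already present; 5 new (C, G, A, C, T)
  "GACAAAAGAT" → prefix "GACAAA" already present; 4 new (A, G, A, T)
  "GACAAAGCGG" → prefix "GACAAAG" already present; 3 new (C, G, G)
  "GACAAA" → prefix "GACAAA" already present; 0 new (none)
Total nodes = 11 + 3 + 1 + 5 + 4 + 3 + 0 = 27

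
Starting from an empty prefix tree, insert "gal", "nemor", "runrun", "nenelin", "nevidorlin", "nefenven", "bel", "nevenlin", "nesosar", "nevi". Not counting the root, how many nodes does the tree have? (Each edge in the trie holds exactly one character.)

Trace insertions, counting only characters that open a new branch:
  "gal" → 3 new (g, a, l)
  "nemor" → 5 new (n, e, m, o, r)
  "runrun" → 6 new (r, u, n, r, u, n)
  "nenelin" → prefix "ne" already present; 5 new (n, e, l, i, n)
  "nevidorlin" → prefix "ne" already present; 8 new (v, i, d, o, r, l, i, n)
  "nefenven" → prefix "ne" already present; 6 new (f, e, n, v, e, n)
  "bel" → 3 new (b, e, l)
  "nevenlin" → prefix "nev" already present; 5 new (e, n, l, i, n)
  "nesosar" → prefix "ne" already present; 5 new (s, o, s, a, r)
  "nevi" → prefix "nevi" already present; 0 new (none)
Total nodes = 3 + 5 + 6 + 5 + 8 + 6 + 3 + 5 + 5 + 0 = 46

46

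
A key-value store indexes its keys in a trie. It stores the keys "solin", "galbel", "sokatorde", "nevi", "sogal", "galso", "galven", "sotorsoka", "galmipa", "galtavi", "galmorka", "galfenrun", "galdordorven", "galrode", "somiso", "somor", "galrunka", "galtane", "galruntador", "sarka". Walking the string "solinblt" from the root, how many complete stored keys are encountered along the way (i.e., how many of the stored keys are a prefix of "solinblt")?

1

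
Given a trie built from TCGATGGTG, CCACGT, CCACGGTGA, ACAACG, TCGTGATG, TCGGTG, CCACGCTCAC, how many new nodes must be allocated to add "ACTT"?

Walking "ACTT" from the root, the first 2 characters ("AC") follow existing edges; "T" is the first miss.
New nodes needed: |"ACTT"| − 2 = 4 − 2 = 2.

2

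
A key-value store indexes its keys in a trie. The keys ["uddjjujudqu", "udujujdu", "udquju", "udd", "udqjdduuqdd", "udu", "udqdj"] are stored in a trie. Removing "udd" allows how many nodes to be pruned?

0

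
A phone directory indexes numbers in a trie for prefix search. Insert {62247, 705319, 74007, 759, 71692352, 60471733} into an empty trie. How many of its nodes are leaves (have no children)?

Leaves are exactly the stored words that no other stored word extends.
Those words: "60471733", "62247", "705319", "71692352", "74007", "759"
Leaf count: 6

6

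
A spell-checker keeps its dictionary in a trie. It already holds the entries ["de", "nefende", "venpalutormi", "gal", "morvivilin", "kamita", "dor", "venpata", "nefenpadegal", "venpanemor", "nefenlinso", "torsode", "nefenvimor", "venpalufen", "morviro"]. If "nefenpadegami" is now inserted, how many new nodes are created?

2

"nefenpadega" is already a path in the trie; the remaining "mi" must be added.
New nodes needed: |"nefenpadegami"| − 11 = 13 − 11 = 2.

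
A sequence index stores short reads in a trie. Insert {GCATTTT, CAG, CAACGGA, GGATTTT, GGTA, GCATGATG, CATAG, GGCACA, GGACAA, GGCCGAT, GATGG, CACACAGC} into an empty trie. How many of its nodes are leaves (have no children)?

12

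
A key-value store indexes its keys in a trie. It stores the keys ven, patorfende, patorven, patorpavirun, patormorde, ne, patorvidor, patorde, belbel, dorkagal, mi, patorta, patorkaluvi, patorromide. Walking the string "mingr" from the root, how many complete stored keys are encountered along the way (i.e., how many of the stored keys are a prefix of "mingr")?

1

Check each prefix of "mingr" against the stored set — each match is an end-marker on the path.
Prefixes of the query that are stored words: "mi"
Count: 1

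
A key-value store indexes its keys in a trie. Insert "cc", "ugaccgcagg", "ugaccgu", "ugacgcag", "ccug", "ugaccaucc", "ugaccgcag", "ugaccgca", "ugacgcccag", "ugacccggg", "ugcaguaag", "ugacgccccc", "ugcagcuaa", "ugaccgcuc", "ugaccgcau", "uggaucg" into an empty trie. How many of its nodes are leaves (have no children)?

A leaf is a node with no children — equivalently, the end of a word that is not a proper prefix of any other stored word.
Those words: "ccug", "ugaccaucc", "ugacccggg", "ugaccgcagg", "ugaccgcau", "ugaccgcuc", "ugaccgu", "ugacgcag", "ugacgcccag", "ugacgccccc", "ugcagcuaa", "ugcaguaag", "uggaucg"
Leaf count: 13

13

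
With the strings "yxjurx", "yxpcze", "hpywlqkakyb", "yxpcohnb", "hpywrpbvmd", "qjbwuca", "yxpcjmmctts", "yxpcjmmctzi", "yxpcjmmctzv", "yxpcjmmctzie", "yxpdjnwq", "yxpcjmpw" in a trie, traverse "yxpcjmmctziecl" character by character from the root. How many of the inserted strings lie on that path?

Walk "yxpcjmmctziecl" from the root; an end-of-word marker is hit whenever a stored word is a prefix of "yxpcjmmctziecl".
Prefixes of the query that are stored words: "yxpcjmmctzi", "yxpcjmmctzie"
Count: 2

2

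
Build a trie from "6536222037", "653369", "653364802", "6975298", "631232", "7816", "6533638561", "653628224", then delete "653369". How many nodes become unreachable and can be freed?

Walk "653369" from the leaf back toward the root, removing each node that no remaining word uses.
The suffix "9" (1 node) is used only by "653369"; the node for "65336" still has the child "4", so pruning stops there.
Nodes removed: 1

1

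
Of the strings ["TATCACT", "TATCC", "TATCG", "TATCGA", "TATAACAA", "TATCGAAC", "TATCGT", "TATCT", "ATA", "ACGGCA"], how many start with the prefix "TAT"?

Traverse to the node for "TAT", then collect every word in that subtree.
Matches: "TATAACAA", "TATCACT", "TATCC", "TATCG", "TATCGA", "TATCGAAC", "TATCGT", "TATCT"
Count: 8

8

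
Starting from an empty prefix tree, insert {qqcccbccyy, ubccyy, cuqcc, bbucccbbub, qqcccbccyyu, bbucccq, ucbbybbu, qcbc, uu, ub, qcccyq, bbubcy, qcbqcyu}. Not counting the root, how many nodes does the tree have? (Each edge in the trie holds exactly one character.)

For each word, the new-node count is its length minus the longest prefix already in the trie:
  "qqcccbccyy" → 10 new (q, q, c, c, c, b, c, c, y, y)
  "ubccyy" → 6 new (u, b, c, c, y, y)
  "cuqcc" → 5 new (c, u, q, c, c)
  "bbucccbbub" → 10 new (b, b, u, c, c, c, b, b, u, b)
  "qqcccbccyyu" → prefix "qqcccbccyy" already present; 1 new (u)
  "bbucccq" → prefix "bbuccc" already present; 1 new (q)
  "ucbbybbu" → prefix "u" already present; 7 new (c, b, b, y, b, b, u)
  "qcbc" → prefix "q" already present; 3 new (c, b, c)
  "uu" → prefix "u" already present; 1 new (u)
  "ub" → prefix "ub" already present; 0 new (none)
  "qcccyq" → prefix "qc" already present; 4 new (c, c, y, q)
  "bbubcy" → prefix "bbu" already present; 3 new (b, c, y)
  "qcbqcyu" → prefix "qcb" already present; 4 new (q, c, y, u)
Total nodes = 10 + 6 + 5 + 10 + 1 + 1 + 7 + 3 + 1 + 0 + 4 + 3 + 4 = 55

55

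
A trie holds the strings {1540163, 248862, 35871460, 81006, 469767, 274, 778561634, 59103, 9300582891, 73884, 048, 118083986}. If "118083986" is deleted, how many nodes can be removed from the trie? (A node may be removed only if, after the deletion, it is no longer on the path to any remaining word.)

After clearing the end-marker at "118083986", prune upward until reaching a node still needed by another word.
The suffix "18083986" (8 nodes) is used only by "118083986"; the node for "1" still has the child "5", so pruning stops there.
Nodes removed: 8

8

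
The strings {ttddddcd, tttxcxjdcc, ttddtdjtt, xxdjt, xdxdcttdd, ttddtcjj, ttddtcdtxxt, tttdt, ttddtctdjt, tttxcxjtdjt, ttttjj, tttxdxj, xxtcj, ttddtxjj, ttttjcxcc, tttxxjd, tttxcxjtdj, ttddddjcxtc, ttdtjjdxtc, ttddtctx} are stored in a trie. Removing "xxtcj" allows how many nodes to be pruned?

Walk "xxtcj" from the leaf back toward the root, removing each node that no remaining word uses.
The suffix "tcj" (3 nodes) is used only by "xxtcj"; the node for "xx" still has the child "d", so pruning stops there.
Nodes removed: 3

3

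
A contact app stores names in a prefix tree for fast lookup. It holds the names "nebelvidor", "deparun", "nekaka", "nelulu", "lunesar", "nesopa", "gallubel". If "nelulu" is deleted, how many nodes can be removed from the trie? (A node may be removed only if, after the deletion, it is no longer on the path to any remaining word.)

4

After clearing the end-marker at "nelulu", prune upward until reaching a node still needed by another word.
The suffix "lulu" (4 nodes) is used only by "nelulu"; the node for "ne" still has the child "b", so pruning stops there.
Nodes removed: 4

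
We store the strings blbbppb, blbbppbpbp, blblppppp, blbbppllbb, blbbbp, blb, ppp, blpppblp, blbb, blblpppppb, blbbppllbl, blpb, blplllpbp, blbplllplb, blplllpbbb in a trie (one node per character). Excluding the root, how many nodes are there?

49

Insert word by word; a character creates a node only if that edge doesn't already exist:
  "blbbppb" → 7 new (b, l, b, b, p, p, b)
  "blbbppbpbp" → prefix "blbbppb" already present; 3 new (p, b, p)
  "blblppppp" → prefix "blb" already present; 6 new (l, p, p, p, p, p)
  "blbbppllbb" → prefix "blbbpp" already present; 4 new (l, l, b, b)
  "blbbbp" → prefix "blbb" already present; 2 new (b, p)
  "blb" → prefix "blb" already present; 0 new (none)
  "ppp" → 3 new (p, p, p)
  "blpppblp" → prefix "bl" already present; 6 new (p, p, p, b, l, p)
  "blbb" → prefix "blbb" already present; 0 new (none)
  "blblpppppb" → prefix "blblppppp" already present; 1 new (b)
  "blbbppllbl" → prefix "blbbppllb" already present; 1 new (l)
  "blpb" → prefix "blp" already present; 1 new (b)
  "blplllpbp" → prefix "blp" already present; 6 new (l, l, l, p, b, p)
  "blbplllplb" → prefix "blb" already present; 7 new (p, l, l, l, p, l, b)
  "blplllpbbb" → prefix "blplllpb" already present; 2 new (b, b)
Total nodes = 7 + 3 + 6 + 4 + 2 + 0 + 3 + 6 + 0 + 1 + 1 + 1 + 6 + 7 + 2 = 49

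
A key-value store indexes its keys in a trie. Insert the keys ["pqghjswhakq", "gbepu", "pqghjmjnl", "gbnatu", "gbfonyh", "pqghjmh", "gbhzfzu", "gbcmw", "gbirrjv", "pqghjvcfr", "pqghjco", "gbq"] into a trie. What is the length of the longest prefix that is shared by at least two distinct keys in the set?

The deepest shared node is where two words last agree before diverging.
"pqghjmh" and "pqghjmjnl" agree on "pqghjm" (6 characters) before diverging; nothing deeper is shared.
Longest shared-prefix length: 6

6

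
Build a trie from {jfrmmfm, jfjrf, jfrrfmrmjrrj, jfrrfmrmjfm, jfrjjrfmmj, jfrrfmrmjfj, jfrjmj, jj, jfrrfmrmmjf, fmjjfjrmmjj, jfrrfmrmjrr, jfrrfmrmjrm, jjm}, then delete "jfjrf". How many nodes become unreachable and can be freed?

3

After clearing the end-marker at "jfjrf", prune upward until reaching a node still needed by another word.
The suffix "jrf" (3 nodes) is used only by "jfjrf"; the node for "jf" still has the child "r", so pruning stops there.
Nodes removed: 3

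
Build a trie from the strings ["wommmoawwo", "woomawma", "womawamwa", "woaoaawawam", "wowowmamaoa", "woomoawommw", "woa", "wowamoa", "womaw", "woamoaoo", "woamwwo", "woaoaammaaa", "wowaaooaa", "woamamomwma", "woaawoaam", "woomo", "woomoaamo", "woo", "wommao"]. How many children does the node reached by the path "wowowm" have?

1

The children of the "wowowm" node are the distinct next characters among strings starting with "wowowm".
Characters that immediately follow "wowowm" among the stored strings: {a}.
That node has 1 child edge.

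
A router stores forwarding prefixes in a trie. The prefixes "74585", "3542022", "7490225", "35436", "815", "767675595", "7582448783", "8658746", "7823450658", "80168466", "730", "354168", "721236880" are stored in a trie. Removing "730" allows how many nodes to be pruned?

After clearing the end-marker at "730", prune upward until reaching a node still needed by another word.
The suffix "30" (2 nodes) is used only by "730"; the node for "7" still has the child "4", so pruning stops there.
Nodes removed: 2

2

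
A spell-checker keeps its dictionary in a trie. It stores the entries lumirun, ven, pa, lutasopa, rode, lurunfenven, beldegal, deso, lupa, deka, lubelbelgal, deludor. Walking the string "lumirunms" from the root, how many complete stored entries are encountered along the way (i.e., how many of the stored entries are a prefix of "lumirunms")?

Check each prefix of "lumirunms" against the stored set — each match is an end-marker on the path.
Prefixes of the query that are stored words: "lumirun"
Count: 1

1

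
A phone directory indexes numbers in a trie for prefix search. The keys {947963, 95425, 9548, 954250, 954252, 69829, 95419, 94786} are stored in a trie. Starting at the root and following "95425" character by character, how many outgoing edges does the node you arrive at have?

The children of the "95425" node are the distinct next characters among strings starting with "95425".
Characters that immediately follow "95425" among the stored strings: {0, 2}.
That node has 2 child edges.

2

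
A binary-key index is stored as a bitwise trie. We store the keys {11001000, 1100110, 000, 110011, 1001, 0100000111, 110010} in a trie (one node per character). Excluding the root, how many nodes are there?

Count nodes per top-level branch (shared prefixes stored once):
  '0'-branch (000, 0100000111): 12 nodes
  '1'-branch (1001, 110010, 11001000, 110011, 1100110): 13 nodes
Sum: 25

25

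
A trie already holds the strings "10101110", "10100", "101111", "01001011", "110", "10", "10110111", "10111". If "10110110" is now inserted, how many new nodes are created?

"1011011" is already a path in the trie; the remaining "0" must be added.
New nodes needed: |"10110110"| − 7 = 8 − 7 = 1.

1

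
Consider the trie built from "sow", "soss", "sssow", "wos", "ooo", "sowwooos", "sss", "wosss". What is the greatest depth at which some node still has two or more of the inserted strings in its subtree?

3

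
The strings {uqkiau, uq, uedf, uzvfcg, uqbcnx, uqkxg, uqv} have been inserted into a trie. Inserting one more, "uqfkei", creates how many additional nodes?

Walking "uqfkei" from the root, the first 2 characters ("uq") follow existing edges; "f" is the first miss.
Each of the 4 remaining characters creates one node.

4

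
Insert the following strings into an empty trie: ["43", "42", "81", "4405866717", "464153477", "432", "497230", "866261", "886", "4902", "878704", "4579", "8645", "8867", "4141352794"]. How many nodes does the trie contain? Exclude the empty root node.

57

Insert word by word; a character creates a node only if that edge doesn't already exist:
  "43" → 2 new (4, 3)
  "42" → prefix "4" already present; 1 new (2)
  "81" → 2 new (8, 1)
  "4405866717" → prefix "4" already present; 9 new (4, 0, 5, 8, 6, 6, 7, 1, 7)
  "464153477" → prefix "4" already present; 8 new (6, 4, 1, 5, 3, 4, 7, 7)
  "432" → prefix "43" already present; 1 new (2)
  "497230" → prefix "4" already present; 5 new (9, 7, 2, 3, 0)
  "866261" → prefix "8" already present; 5 new (6, 6, 2, 6, 1)
  "886" → prefix "8" already present; 2 new (8, 6)
  "4902" → prefix "49" already present; 2 new (0, 2)
  "878704" → prefix "8" already present; 5 new (7, 8, 7, 0, 4)
  "4579" → prefix "4" already present; 3 new (5, 7, 9)
  "8645" → prefix "86" already present; 2 new (4, 5)
  "8867" → prefix "886" already present; 1 new (7)
  "4141352794" → prefix "4" already present; 9 new (1, 4, 1, 3, 5, 2, 7, 9, 4)
Total nodes = 2 + 1 + 2 + 9 + 8 + 1 + 5 + 5 + 2 + 2 + 5 + 3 + 2 + 1 + 9 = 57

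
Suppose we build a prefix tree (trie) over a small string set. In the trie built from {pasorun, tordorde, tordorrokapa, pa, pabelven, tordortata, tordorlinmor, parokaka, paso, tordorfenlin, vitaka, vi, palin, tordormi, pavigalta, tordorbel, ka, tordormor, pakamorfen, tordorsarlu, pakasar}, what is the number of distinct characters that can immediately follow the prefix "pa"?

6

The children of the "pa" node are the distinct next characters among strings starting with "pa".
Distinct next characters after "pa": b, k, l, r, s, v.
That node has 6 child edges.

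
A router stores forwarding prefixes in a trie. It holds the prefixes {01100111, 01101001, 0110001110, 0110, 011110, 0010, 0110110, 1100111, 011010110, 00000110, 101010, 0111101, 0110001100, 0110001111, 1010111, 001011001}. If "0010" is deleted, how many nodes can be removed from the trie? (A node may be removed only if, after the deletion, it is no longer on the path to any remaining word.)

0

A node on "0010"'s path can go only if nothing else ends at it or branches off below it.
Every node on "0010" is still needed (e.g. by "001011001"), so nothing is freed.
Nodes removed: 0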